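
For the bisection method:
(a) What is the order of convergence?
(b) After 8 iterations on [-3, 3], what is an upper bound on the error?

(a) Bisection has linear (order 1) convergence; the error is halved each step.

(b) Error bound = (b-a)/2^n = (3 - (-3))/2^{8}
    = 6/2^{8}

(a) 1 (linear); (b) error ≤ 2.34e-02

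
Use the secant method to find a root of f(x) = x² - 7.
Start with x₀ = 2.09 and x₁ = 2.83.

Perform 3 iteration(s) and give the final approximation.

f(x) = x² - 7
x₀ = 2.09, x₁ = 2.83

Secant formula: x_{n+1} = x_n - f(x_n)(x_n - x_{n-1})/(f(x_n) - f(x_{n-1}))

Iteration 1:
  f(2.090000) = -2.631900
  f(2.830000) = 1.008900
  x_2 = 2.830000 - 1.008900×(2.830000 - 2.090000)/(1.008900 - (-2.631900))
       = 2.624939
Iteration 2:
  f(2.830000) = 1.008900
  f(2.624939) = -0.109695
  x_3 = 2.624939 - (-0.109695)×(2.624939 - 2.830000)/(-0.109695 - 1.008900)
       = 2.645048
Iteration 3:
  f(2.624939) = -0.109695
  f(2.645048) = -0.003719
  x_4 = 2.645048 - (-0.003719)×(2.645048 - 2.624939)/(-0.003719 - (-0.109695))
       = 2.645754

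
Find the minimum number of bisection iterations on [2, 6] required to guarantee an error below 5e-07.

We need (b-a)/2^n ≤ 5e-07
(6 - 2)/2^n ≤ 5e-07
4/2^n ≤ 5e-07
2^n ≥ 8000000
n ≥ log₂(8000000) = 22.93
n ≥ 23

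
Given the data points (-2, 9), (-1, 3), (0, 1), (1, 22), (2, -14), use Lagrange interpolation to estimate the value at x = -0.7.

Lagrange interpolation formula:
P(x) = Σ yᵢ × Lᵢ(x)
where Lᵢ(x) = Π_{j≠i} (x - xⱼ)/(xᵢ - xⱼ)

L_0(-0.7) = (-0.7 - (-1))/(-2 - (-1)) × (-0.7 - 0)/(-2 - 0) × (-0.7 - 1)/(-2 - 1) × (-0.7 - 2)/(-2 - 2) = -0.040163
L_1(-0.7) = (-0.7 - (-2))/(-1 - (-2)) × (-0.7 - 0)/(-1 - 0) × (-0.7 - 1)/(-1 - 1) × (-0.7 - 2)/(-1 - 2) = 0.696150
L_2(-0.7) = (-0.7 - (-2))/(0 - (-2)) × (-0.7 - (-1))/(0 - (-1)) × (-0.7 - 1)/(0 - 1) × (-0.7 - 2)/(0 - 2) = 0.447525
L_3(-0.7) = (-0.7 - (-2))/(1 - (-2)) × (-0.7 - (-1))/(1 - (-1)) × (-0.7 - 0)/(1 - 0) × (-0.7 - 2)/(1 - 2) = -0.122850
L_4(-0.7) = (-0.7 - (-2))/(2 - (-2)) × (-0.7 - (-1))/(2 - (-1)) × (-0.7 - 0)/(2 - 0) × (-0.7 - 1)/(2 - 1) = 0.019338

P(-0.7) = 9×L_0(-0.7) + 3×L_1(-0.7) + 1×L_2(-0.7) + 22×L_3(-0.7) + (-14)×L_4(-0.7)
P(-0.7) = -0.798913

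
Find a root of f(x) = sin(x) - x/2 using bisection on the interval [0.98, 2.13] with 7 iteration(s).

f(x) = sin(x) - x/2
Initial interval: [0.98, 2.13]

Iteration 1:
  c_1 = (0.980000 + 2.130000)/2 = 1.555000
  f(c_1) = f(1.555000) = 0.222375
  f(a) × f(c) ≥ 0, new interval: [1.555000, 2.130000]
Iteration 2:
  c_2 = (1.555000 + 2.130000)/2 = 1.842500
  f(c_2) = f(1.842500) = 0.042065
  f(a) × f(c) ≥ 0, new interval: [1.842500, 2.130000]
Iteration 3:
  c_3 = (1.842500 + 2.130000)/2 = 1.986250
  f(c_3) = f(1.986250) = -0.078192
  f(a) × f(c) < 0, new interval: [1.842500, 1.986250]
Iteration 4:
  c_4 = (1.842500 + 1.986250)/2 = 1.914375
  f(c_4) = f(1.914375) = -0.015632
  f(a) × f(c) < 0, new interval: [1.842500, 1.914375]
Iteration 5:
  c_5 = (1.842500 + 1.914375)/2 = 1.878437
  f(c_5) = f(1.878437) = 0.013832
  f(a) × f(c) ≥ 0, new interval: [1.878437, 1.914375]
Iteration 6:
  c_6 = (1.878437 + 1.914375)/2 = 1.896406
  f(c_6) = f(1.896406) = -0.000747
  f(a) × f(c) < 0, new interval: [1.878437, 1.896406]
Iteration 7:
  c_7 = (1.878437 + 1.896406)/2 = 1.887422
  f(c_7) = f(1.887422) = 0.006581
  f(a) × f(c) ≥ 0, new interval: [1.887422, 1.896406]

After 7 iteration(s), the approximation is c_7 = 1.887422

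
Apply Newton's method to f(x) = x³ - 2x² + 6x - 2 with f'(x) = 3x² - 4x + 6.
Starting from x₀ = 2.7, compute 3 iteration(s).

f(x) = x³ - 2x² + 6x - 2
f'(x) = 3x² - 4x + 6
x₀ = 2.7

Newton-Raphson formula: x_{n+1} = x_n - f(x_n)/f'(x_n)

Iteration 1:
  f(2.700000) = 19.303000
  f'(2.700000) = 17.070000
  x_1 = 2.700000 - 19.303000/17.070000 = 1.569186
Iteration 2:
  f(1.569186) = 6.354301
  f'(1.569186) = 7.110289
  x_2 = 1.569186 - 6.354301/7.110289 = 0.675509
Iteration 3:
  f(0.675509) = 1.448671
  f'(0.675509) = 4.666901
  x_3 = 0.675509 - 1.448671/4.666901 = 0.365095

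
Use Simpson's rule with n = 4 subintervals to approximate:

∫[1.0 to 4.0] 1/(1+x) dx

f(x) = 1/(1+x)
a = 1.0, b = 4.0, n = 4
h = (b - a)/n = 0.750000

Simpson's rule: (h/3)[f(x₀) + 4f(x₁) + 2f(x₂) + ... + f(xₙ)]

x_0 = 1.0000, f(x_0) = 0.500000, coefficient = 1
x_1 = 1.7500, f(x_1) = 0.363636, coefficient = 4
x_2 = 2.5000, f(x_2) = 0.285714, coefficient = 2
x_3 = 3.2500, f(x_3) = 0.235294, coefficient = 4
x_4 = 4.0000, f(x_4) = 0.200000, coefficient = 1

I ≈ (0.750000/3) × 3.667150 = 0.916788
Exact value: 0.916291
Error: 0.000497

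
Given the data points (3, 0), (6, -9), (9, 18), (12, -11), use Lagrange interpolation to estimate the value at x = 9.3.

Lagrange interpolation formula:
P(x) = Σ yᵢ × Lᵢ(x)
where Lᵢ(x) = Π_{j≠i} (x - xⱼ)/(xᵢ - xⱼ)

L_0(9.3) = (9.3 - 6)/(3 - 6) × (9.3 - 9)/(3 - 9) × (9.3 - 12)/(3 - 12) = 0.016500
L_1(9.3) = (9.3 - 3)/(6 - 3) × (9.3 - 9)/(6 - 9) × (9.3 - 12)/(6 - 12) = -0.094500
L_2(9.3) = (9.3 - 3)/(9 - 3) × (9.3 - 6)/(9 - 6) × (9.3 - 12)/(9 - 12) = 1.039500
L_3(9.3) = (9.3 - 3)/(12 - 3) × (9.3 - 6)/(12 - 6) × (9.3 - 9)/(12 - 9) = 0.038500

P(9.3) = 0×L_0(9.3) + (-9)×L_1(9.3) + 18×L_2(9.3) + (-11)×L_3(9.3)
P(9.3) = 19.138000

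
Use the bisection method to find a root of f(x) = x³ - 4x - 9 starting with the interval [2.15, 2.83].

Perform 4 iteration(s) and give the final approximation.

f(x) = x³ - 4x - 9
Initial interval: [2.15, 2.83]

Iteration 1:
  c_1 = (2.150000 + 2.830000)/2 = 2.490000
  f(c_1) = f(2.490000) = -3.521751
  f(a) × f(c) ≥ 0, new interval: [2.490000, 2.830000]
Iteration 2:
  c_2 = (2.490000 + 2.830000)/2 = 2.660000
  f(c_2) = f(2.660000) = -0.818904
  f(a) × f(c) ≥ 0, new interval: [2.660000, 2.830000]
Iteration 3:
  c_3 = (2.660000 + 2.830000)/2 = 2.745000
  f(c_3) = f(2.745000) = 0.703644
  f(a) × f(c) < 0, new interval: [2.660000, 2.745000]
Iteration 4:
  c_4 = (2.660000 + 2.745000)/2 = 2.702500
  f(c_4) = f(2.702500) = -0.072274
  f(a) × f(c) ≥ 0, new interval: [2.702500, 2.745000]

After 4 iteration(s), the approximation is c_4 = 2.702500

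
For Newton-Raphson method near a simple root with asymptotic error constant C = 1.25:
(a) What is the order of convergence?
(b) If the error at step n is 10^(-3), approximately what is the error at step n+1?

(a) Newton-Raphson has quadratic (order 2) convergence near simple roots.
    This means |e_{n+1}| ≈ C|e_n|².

(b) With |e_n| = 10^(-3) and C = 1.25:
    |e_{n+1}| ≈ 1.25 × (10^(-3))² = 1.25 × 10^(-6)

(a) 2 (quadratic); (b) |e_{n+1}| ≈ 1.250e-06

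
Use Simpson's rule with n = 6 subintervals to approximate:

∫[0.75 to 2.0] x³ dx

f(x) = x³
a = 0.75, b = 2.0, n = 6
h = (b - a)/n = 0.208333

Simpson's rule: (h/3)[f(x₀) + 4f(x₁) + 2f(x₂) + ... + f(xₙ)]

x_0 = 0.7500, f(x_0) = 0.421875, coefficient = 1
x_1 = 0.9583, f(x_1) = 0.880136, coefficient = 4
x_2 = 1.1667, f(x_2) = 1.587963, coefficient = 2
x_3 = 1.3750, f(x_3) = 2.599609, coefficient = 4
x_4 = 1.5833, f(x_4) = 3.969329, coefficient = 2
x_5 = 1.7917, f(x_5) = 5.751374, coefficient = 4
x_6 = 2.0000, f(x_6) = 8.000000, coefficient = 1

I ≈ (0.208333/3) × 56.460938 = 3.920898
Exact value: 3.920898
Error: 0.000000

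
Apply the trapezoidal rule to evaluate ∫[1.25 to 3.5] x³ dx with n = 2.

f(x) = x³
a = 1.25, b = 3.5, n = 2
h = (b - a)/n = 1.125000

Trapezoidal rule: (h/2)[f(x₀) + 2f(x₁) + 2f(x₂) + ... + f(xₙ)]

x_0 = 1.2500, f(x_0) = 1.953125, coefficient = 1
x_1 = 2.3750, f(x_1) = 13.396484, coefficient = 2
x_2 = 3.5000, f(x_2) = 42.875000, coefficient = 1

I ≈ (1.125000/2) × 71.621094 = 40.286865
Exact value: 36.905273
Error: 3.381592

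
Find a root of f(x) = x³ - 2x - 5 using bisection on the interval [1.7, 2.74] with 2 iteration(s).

f(x) = x³ - 2x - 5
Initial interval: [1.7, 2.74]

Iteration 1:
  c_1 = (1.700000 + 2.740000)/2 = 2.220000
  f(c_1) = f(2.220000) = 1.501048
  f(a) × f(c) < 0, new interval: [1.700000, 2.220000]
Iteration 2:
  c_2 = (1.700000 + 2.220000)/2 = 1.960000
  f(c_2) = f(1.960000) = -1.390464
  f(a) × f(c) ≥ 0, new interval: [1.960000, 2.220000]

After 2 iteration(s), the approximation is c_2 = 1.960000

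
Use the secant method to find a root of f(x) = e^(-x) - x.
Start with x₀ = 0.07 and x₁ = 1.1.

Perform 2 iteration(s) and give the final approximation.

f(x) = e^(-x) - x
x₀ = 0.07, x₁ = 1.1

Secant formula: x_{n+1} = x_n - f(x_n)(x_n - x_{n-1})/(f(x_n) - f(x_{n-1}))

Iteration 1:
  f(0.070000) = 0.862394
  f(1.100000) = -0.767129
  x_2 = 1.100000 - (-0.767129)×(1.100000 - 0.070000)/(-0.767129 - 0.862394)
       = 0.615108
Iteration 2:
  f(1.100000) = -0.767129
  f(0.615108) = -0.074525
  x_3 = 0.615108 - (-0.074525)×(0.615108 - 1.100000)/(-0.074525 - (-0.767129))
       = 0.562933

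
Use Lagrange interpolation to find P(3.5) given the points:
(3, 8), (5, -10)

Lagrange interpolation formula:
P(x) = Σ yᵢ × Lᵢ(x)
where Lᵢ(x) = Π_{j≠i} (x - xⱼ)/(xᵢ - xⱼ)

L_0(3.5) = (3.5 - 5)/(3 - 5) = 0.750000
L_1(3.5) = (3.5 - 3)/(5 - 3) = 0.250000

P(3.5) = 8×L_0(3.5) + (-10)×L_1(3.5)
P(3.5) = 3.500000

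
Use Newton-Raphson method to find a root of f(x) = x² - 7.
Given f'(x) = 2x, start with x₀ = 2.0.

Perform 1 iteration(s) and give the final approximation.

f(x) = x² - 7
f'(x) = 2x
x₀ = 2.0

Newton-Raphson formula: x_{n+1} = x_n - f(x_n)/f'(x_n)

Iteration 1:
  f(2.000000) = -3.000000
  f'(2.000000) = 4.000000
  x_1 = 2.000000 - (-3.000000)/4.000000 = 2.750000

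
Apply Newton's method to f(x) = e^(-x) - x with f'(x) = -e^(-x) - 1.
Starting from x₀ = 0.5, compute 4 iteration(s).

f(x) = e^(-x) - x
f'(x) = -e^(-x) - 1
x₀ = 0.5

Newton-Raphson formula: x_{n+1} = x_n - f(x_n)/f'(x_n)

Iteration 1:
  f(0.500000) = 0.106531
  f'(0.500000) = -1.606531
  x_1 = 0.500000 - 0.106531/(-1.606531) = 0.566311
Iteration 2:
  f(0.566311) = 0.001305
  f'(0.566311) = -1.567616
  x_2 = 0.566311 - 0.001305/(-1.567616) = 0.567143
Iteration 3:
  f(0.567143) = 0.000000
  f'(0.567143) = -1.567143
  x_3 = 0.567143 - 0.000000/(-1.567143) = 0.567143
Iteration 4:
  f(0.567143) = 0.000000
  f'(0.567143) = -1.567143
  x_4 = 0.567143 - 0.000000/(-1.567143) = 0.567143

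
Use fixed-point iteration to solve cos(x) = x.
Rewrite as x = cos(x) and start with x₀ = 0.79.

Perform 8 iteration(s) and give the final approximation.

Equation: cos(x) = x
Fixed-point form: x = cos(x)
x₀ = 0.79

x_1 = g(0.790000) = 0.703845
x_2 = g(0.703845) = 0.762359
x_3 = g(0.762359) = 0.723209
x_4 = g(0.723209) = 0.749686
x_5 = g(0.749686) = 0.731903
x_6 = g(0.731903) = 0.743904
x_7 = g(0.743904) = 0.735830
x_8 = g(0.735830) = 0.741274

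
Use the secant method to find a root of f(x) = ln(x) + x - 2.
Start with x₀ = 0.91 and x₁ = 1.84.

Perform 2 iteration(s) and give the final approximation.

f(x) = ln(x) + x - 2
x₀ = 0.91, x₁ = 1.84

Secant formula: x_{n+1} = x_n - f(x_n)(x_n - x_{n-1})/(f(x_n) - f(x_{n-1}))

Iteration 1:
  f(0.910000) = -1.184311
  f(1.840000) = 0.449766
  x_2 = 1.840000 - 0.449766×(1.840000 - 0.910000)/(0.449766 - (-1.184311))
       = 1.584025
Iteration 2:
  f(1.840000) = 0.449766
  f(1.584025) = 0.043995
  x_3 = 1.584025 - 0.043995×(1.584025 - 1.840000)/(0.043995 - 0.449766)
       = 1.556272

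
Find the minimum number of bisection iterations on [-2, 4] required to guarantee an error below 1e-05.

We need (b-a)/2^n ≤ 1e-05
(4 - (-2))/2^n ≤ 1e-05
6/2^n ≤ 1e-05
2^n ≥ 600000
n ≥ log₂(600000) = 19.19
n ≥ 20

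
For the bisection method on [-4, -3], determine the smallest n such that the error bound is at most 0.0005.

We need (b-a)/2^n ≤ 0.0005
(-3 - (-4))/2^n ≤ 0.0005
1/2^n ≤ 0.0005
2^n ≥ 2000
n ≥ log₂(2000) = 10.97
n ≥ 11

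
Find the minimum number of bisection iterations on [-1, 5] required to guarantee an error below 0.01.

We need (b-a)/2^n ≤ 0.01
(5 - (-1))/2^n ≤ 0.01
6/2^n ≤ 0.01
2^n ≥ 600
n ≥ log₂(600) = 9.23
n ≥ 10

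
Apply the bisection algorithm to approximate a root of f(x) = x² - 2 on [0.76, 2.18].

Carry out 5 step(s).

f(x) = x² - 2
Initial interval: [0.76, 2.18]

Iteration 1:
  c_1 = (0.760000 + 2.180000)/2 = 1.470000
  f(c_1) = f(1.470000) = 0.160900
  f(a) × f(c) < 0, new interval: [0.760000, 1.470000]
Iteration 2:
  c_2 = (0.760000 + 1.470000)/2 = 1.115000
  f(c_2) = f(1.115000) = -0.756775
  f(a) × f(c) ≥ 0, new interval: [1.115000, 1.470000]
Iteration 3:
  c_3 = (1.115000 + 1.470000)/2 = 1.292500
  f(c_3) = f(1.292500) = -0.329444
  f(a) × f(c) ≥ 0, new interval: [1.292500, 1.470000]
Iteration 4:
  c_4 = (1.292500 + 1.470000)/2 = 1.381250
  f(c_4) = f(1.381250) = -0.092148
  f(a) × f(c) ≥ 0, new interval: [1.381250, 1.470000]
Iteration 5:
  c_5 = (1.381250 + 1.470000)/2 = 1.425625
  f(c_5) = f(1.425625) = 0.032407
  f(a) × f(c) < 0, new interval: [1.381250, 1.425625]

After 5 iteration(s), the approximation is c_5 = 1.425625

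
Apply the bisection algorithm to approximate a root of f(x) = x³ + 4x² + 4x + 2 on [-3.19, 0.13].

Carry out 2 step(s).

f(x) = x³ + 4x² + 4x + 2
Initial interval: [-3.19, 0.13]

Iteration 1:
  c_1 = (-3.190000 + 0.130000)/2 = -1.530000
  f(c_1) = f(-1.530000) = 1.662023
  f(a) × f(c) < 0, new interval: [-3.190000, -1.530000]
Iteration 2:
  c_2 = (-3.190000 + (-1.530000))/2 = -2.360000
  f(c_2) = f(-2.360000) = 1.694144
  f(a) × f(c) < 0, new interval: [-3.190000, -2.360000]

After 2 iteration(s), the approximation is c_2 = -2.360000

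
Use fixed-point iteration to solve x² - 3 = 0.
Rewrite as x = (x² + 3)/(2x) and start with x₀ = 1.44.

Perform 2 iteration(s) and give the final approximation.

Equation: x² - 3 = 0
Fixed-point form: x = (x² + 3)/(2x)
x₀ = 1.44

x_1 = g(1.440000) = 1.761667
x_2 = g(1.761667) = 1.732300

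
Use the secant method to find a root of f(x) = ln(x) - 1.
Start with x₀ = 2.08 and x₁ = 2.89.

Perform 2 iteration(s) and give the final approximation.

f(x) = ln(x) - 1
x₀ = 2.08, x₁ = 2.89

Secant formula: x_{n+1} = x_n - f(x_n)(x_n - x_{n-1})/(f(x_n) - f(x_{n-1}))

Iteration 1:
  f(2.080000) = -0.267632
  f(2.890000) = 0.061257
  x_2 = 2.890000 - 0.061257×(2.890000 - 2.080000)/(0.061257 - (-0.267632))
       = 2.739135
Iteration 2:
  f(2.890000) = 0.061257
  f(2.739135) = 0.007642
  x_3 = 2.739135 - 0.007642×(2.739135 - 2.890000)/(0.007642 - 0.061257)
       = 2.717631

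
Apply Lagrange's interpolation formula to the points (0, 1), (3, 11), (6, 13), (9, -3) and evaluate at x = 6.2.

Lagrange interpolation formula:
P(x) = Σ yᵢ × Lᵢ(x)
where Lᵢ(x) = Π_{j≠i} (x - xⱼ)/(xᵢ - xⱼ)

L_0(6.2) = (6.2 - 3)/(0 - 3) × (6.2 - 6)/(0 - 6) × (6.2 - 9)/(0 - 9) = 0.011062
L_1(6.2) = (6.2 - 0)/(3 - 0) × (6.2 - 6)/(3 - 6) × (6.2 - 9)/(3 - 9) = -0.064296
L_2(6.2) = (6.2 - 0)/(6 - 0) × (6.2 - 3)/(6 - 3) × (6.2 - 9)/(6 - 9) = 1.028741
L_3(6.2) = (6.2 - 0)/(9 - 0) × (6.2 - 3)/(9 - 3) × (6.2 - 6)/(9 - 6) = 0.024494

P(6.2) = 1×L_0(6.2) + 11×L_1(6.2) + 13×L_2(6.2) + (-3)×L_3(6.2)
P(6.2) = 12.603951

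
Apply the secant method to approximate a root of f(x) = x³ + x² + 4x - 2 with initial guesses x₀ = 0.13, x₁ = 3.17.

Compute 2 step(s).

f(x) = x³ + x² + 4x - 2
x₀ = 0.13, x₁ = 3.17

Secant formula: x_{n+1} = x_n - f(x_n)(x_n - x_{n-1})/(f(x_n) - f(x_{n-1}))

Iteration 1:
  f(0.130000) = -1.460903
  f(3.170000) = 52.583913
  x_2 = 3.170000 - 52.583913×(3.170000 - 0.130000)/(52.583913 - (-1.460903))
       = 0.212175
Iteration 2:
  f(3.170000) = 52.583913
  f(0.212175) = -1.096729
  x_3 = 0.212175 - (-1.096729)×(0.212175 - 3.170000)/(-1.096729 - 52.583913)
       = 0.272605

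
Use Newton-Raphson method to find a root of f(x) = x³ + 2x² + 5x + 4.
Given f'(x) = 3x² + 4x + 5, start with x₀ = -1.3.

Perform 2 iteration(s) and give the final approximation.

f(x) = x³ + 2x² + 5x + 4
f'(x) = 3x² + 4x + 5
x₀ = -1.3

Newton-Raphson formula: x_{n+1} = x_n - f(x_n)/f'(x_n)

Iteration 1:
  f(-1.300000) = -1.317000
  f'(-1.300000) = 4.870000
  x_1 = -1.300000 - (-1.317000)/4.870000 = -1.029569
Iteration 2:
  f(-1.029569) = -0.119175
  f'(-1.029569) = 4.061761
  x_2 = -1.029569 - (-0.119175)/4.061761 = -1.000228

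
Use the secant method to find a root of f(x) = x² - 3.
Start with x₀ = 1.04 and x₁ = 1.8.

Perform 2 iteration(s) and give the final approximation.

f(x) = x² - 3
x₀ = 1.04, x₁ = 1.8

Secant formula: x_{n+1} = x_n - f(x_n)(x_n - x_{n-1})/(f(x_n) - f(x_{n-1}))

Iteration 1:
  f(1.040000) = -1.918400
  f(1.800000) = 0.240000
  x_2 = 1.800000 - 0.240000×(1.800000 - 1.040000)/(0.240000 - (-1.918400))
       = 1.715493
Iteration 2:
  f(1.800000) = 0.240000
  f(1.715493) = -0.057084
  x_3 = 1.715493 - (-0.057084)×(1.715493 - 1.800000)/(-0.057084 - 0.240000)
       = 1.731731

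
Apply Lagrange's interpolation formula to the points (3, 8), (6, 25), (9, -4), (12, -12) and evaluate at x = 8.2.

Lagrange interpolation formula:
P(x) = Σ yᵢ × Lᵢ(x)
where Lᵢ(x) = Π_{j≠i} (x - xⱼ)/(xᵢ - xⱼ)

L_0(8.2) = (8.2 - 6)/(3 - 6) × (8.2 - 9)/(3 - 9) × (8.2 - 12)/(3 - 12) = -0.041284
L_1(8.2) = (8.2 - 3)/(6 - 3) × (8.2 - 9)/(6 - 9) × (8.2 - 12)/(6 - 12) = 0.292741
L_2(8.2) = (8.2 - 3)/(9 - 3) × (8.2 - 6)/(9 - 6) × (8.2 - 12)/(9 - 12) = 0.805037
L_3(8.2) = (8.2 - 3)/(12 - 3) × (8.2 - 6)/(12 - 6) × (8.2 - 9)/(12 - 9) = -0.056494

P(8.2) = 8×L_0(8.2) + 25×L_1(8.2) + (-4)×L_2(8.2) + (-12)×L_3(8.2)
P(8.2) = 4.446025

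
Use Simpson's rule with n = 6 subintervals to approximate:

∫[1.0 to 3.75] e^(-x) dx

f(x) = e^(-x)
a = 1.0, b = 3.75, n = 6
h = (b - a)/n = 0.458333

Simpson's rule: (h/3)[f(x₀) + 4f(x₁) + 2f(x₂) + ... + f(xₙ)]

x_0 = 1.0000, f(x_0) = 0.367879, coefficient = 1
x_1 = 1.4583, f(x_1) = 0.232624, coefficient = 4
x_2 = 1.9167, f(x_2) = 0.147096, coefficient = 2
x_3 = 2.3750, f(x_3) = 0.093014, coefficient = 4
x_4 = 2.8333, f(x_4) = 0.058816, coefficient = 2
x_5 = 3.2917, f(x_5) = 0.037192, coefficient = 4
x_6 = 3.7500, f(x_6) = 0.023518, coefficient = 1

I ≈ (0.458333/3) × 2.254543 = 0.344444
Exact value: 0.344362
Error: 0.000082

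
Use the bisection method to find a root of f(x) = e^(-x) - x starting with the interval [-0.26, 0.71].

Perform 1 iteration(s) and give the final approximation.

f(x) = e^(-x) - x
Initial interval: [-0.26, 0.71]

Iteration 1:
  c_1 = (-0.260000 + 0.710000)/2 = 0.225000
  f(c_1) = f(0.225000) = 0.573516
  f(a) × f(c) ≥ 0, new interval: [0.225000, 0.710000]

After 1 iteration(s), the approximation is c_1 = 0.225000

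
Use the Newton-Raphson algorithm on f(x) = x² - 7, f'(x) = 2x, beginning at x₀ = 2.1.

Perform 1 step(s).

f(x) = x² - 7
f'(x) = 2x
x₀ = 2.1

Newton-Raphson formula: x_{n+1} = x_n - f(x_n)/f'(x_n)

Iteration 1:
  f(2.100000) = -2.590000
  f'(2.100000) = 4.200000
  x_1 = 2.100000 - (-2.590000)/4.200000 = 2.716667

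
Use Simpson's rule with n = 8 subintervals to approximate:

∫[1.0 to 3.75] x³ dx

f(x) = x³
a = 1.0, b = 3.75, n = 8
h = (b - a)/n = 0.343750

Simpson's rule: (h/3)[f(x₀) + 4f(x₁) + 2f(x₂) + ... + f(xₙ)]

x_0 = 1.0000, f(x_0) = 1.000000, coefficient = 1
x_1 = 1.3438, f(x_1) = 2.426361, coefficient = 4
x_2 = 1.6875, f(x_2) = 4.805420, coefficient = 2
x_3 = 2.0312, f(x_3) = 8.380890, coefficient = 4
x_4 = 2.3750, f(x_4) = 13.396484, coefficient = 2
x_5 = 2.7188, f(x_5) = 20.095917, coefficient = 4
x_6 = 3.0625, f(x_6) = 28.722900, coefficient = 2
x_7 = 3.4062, f(x_7) = 39.521149, coefficient = 4
x_8 = 3.7500, f(x_8) = 52.734375, coefficient = 1

I ≈ (0.343750/3) × 429.281250 = 49.188477
Exact value: 49.188477
Error: 0.000000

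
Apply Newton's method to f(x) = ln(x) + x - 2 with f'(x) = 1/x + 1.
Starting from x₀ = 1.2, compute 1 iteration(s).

f(x) = ln(x) + x - 2
f'(x) = 1/x + 1
x₀ = 1.2

Newton-Raphson formula: x_{n+1} = x_n - f(x_n)/f'(x_n)

Iteration 1:
  f(1.200000) = -0.617678
  f'(1.200000) = 1.833333
  x_1 = 1.200000 - (-0.617678)/1.833333 = 1.536916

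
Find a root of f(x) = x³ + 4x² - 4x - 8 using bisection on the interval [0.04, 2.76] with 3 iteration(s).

f(x) = x³ + 4x² - 4x - 8
Initial interval: [0.04, 2.76]

Iteration 1:
  c_1 = (0.040000 + 2.760000)/2 = 1.400000
  f(c_1) = f(1.400000) = -3.016000
  f(a) × f(c) ≥ 0, new interval: [1.400000, 2.760000]
Iteration 2:
  c_2 = (1.400000 + 2.760000)/2 = 2.080000
  f(c_2) = f(2.080000) = 9.984512
  f(a) × f(c) < 0, new interval: [1.400000, 2.080000]
Iteration 3:
  c_3 = (1.400000 + 2.080000)/2 = 1.740000
  f(c_3) = f(1.740000) = 2.418424
  f(a) × f(c) < 0, new interval: [1.400000, 1.740000]

After 3 iteration(s), the approximation is c_3 = 1.740000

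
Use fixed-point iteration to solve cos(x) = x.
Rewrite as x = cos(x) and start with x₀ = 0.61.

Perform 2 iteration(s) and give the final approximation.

Equation: cos(x) = x
Fixed-point form: x = cos(x)
x₀ = 0.61

x_1 = g(0.610000) = 0.819648
x_2 = g(0.819648) = 0.682479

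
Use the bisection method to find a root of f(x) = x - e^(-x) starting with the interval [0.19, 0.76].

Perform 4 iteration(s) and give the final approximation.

f(x) = x - e^(-x)
Initial interval: [0.19, 0.76]

Iteration 1:
  c_1 = (0.190000 + 0.760000)/2 = 0.475000
  f(c_1) = f(0.475000) = -0.146885
  f(a) × f(c) ≥ 0, new interval: [0.475000, 0.760000]
Iteration 2:
  c_2 = (0.475000 + 0.760000)/2 = 0.617500
  f(c_2) = f(0.617500) = 0.078209
  f(a) × f(c) < 0, new interval: [0.475000, 0.617500]
Iteration 3:
  c_3 = (0.475000 + 0.617500)/2 = 0.546250
  f(c_3) = f(0.546250) = -0.032867
  f(a) × f(c) ≥ 0, new interval: [0.546250, 0.617500]
Iteration 4:
  c_4 = (0.546250 + 0.617500)/2 = 0.581875
  f(c_4) = f(0.581875) = 0.023025
  f(a) × f(c) < 0, new interval: [0.546250, 0.581875]

After 4 iteration(s), the approximation is c_4 = 0.581875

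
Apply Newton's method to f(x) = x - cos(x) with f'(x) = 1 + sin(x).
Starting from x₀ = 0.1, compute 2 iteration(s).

f(x) = x - cos(x)
f'(x) = 1 + sin(x)
x₀ = 0.1

Newton-Raphson formula: x_{n+1} = x_n - f(x_n)/f'(x_n)

Iteration 1:
  f(0.100000) = -0.895004
  f'(0.100000) = 1.099833
  x_1 = 0.100000 - (-0.895004)/1.099833 = 0.913763
Iteration 2:
  f(0.913763) = 0.302993
  f'(0.913763) = 1.791808
  x_2 = 0.913763 - 0.302993/1.791808 = 0.744664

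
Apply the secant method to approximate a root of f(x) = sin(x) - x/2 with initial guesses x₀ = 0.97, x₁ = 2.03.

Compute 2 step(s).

f(x) = sin(x) - x/2
x₀ = 0.97, x₁ = 2.03

Secant formula: x_{n+1} = x_n - f(x_n)(x_n - x_{n-1})/(f(x_n) - f(x_{n-1}))

Iteration 1:
  f(0.970000) = 0.339886
  f(2.030000) = -0.118594
  x_2 = 2.030000 - (-0.118594)×(2.030000 - 0.970000)/(-0.118594 - 0.339886)
       = 1.755812
Iteration 2:
  f(2.030000) = -0.118594
  f(1.755812) = 0.105028
  x_3 = 1.755812 - 0.105028×(1.755812 - 2.030000)/(0.105028 - (-0.118594))
       = 1.884589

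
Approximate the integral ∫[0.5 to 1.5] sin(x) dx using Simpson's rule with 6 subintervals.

f(x) = sin(x)
a = 0.5, b = 1.5, n = 6
h = (b - a)/n = 0.166667

Simpson's rule: (h/3)[f(x₀) + 4f(x₁) + 2f(x₂) + ... + f(xₙ)]

x_0 = 0.5000, f(x_0) = 0.479426, coefficient = 1
x_1 = 0.6667, f(x_1) = 0.618370, coefficient = 4
x_2 = 0.8333, f(x_2) = 0.740177, coefficient = 2
x_3 = 1.0000, f(x_3) = 0.841471, coefficient = 4
x_4 = 1.1667, f(x_4) = 0.919445, coefficient = 2
x_5 = 1.3333, f(x_5) = 0.971938, coefficient = 4
x_6 = 1.5000, f(x_6) = 0.997495, coefficient = 1

I ≈ (0.166667/3) × 14.523279 = 0.806849
Exact value: 0.806845
Error: 0.000003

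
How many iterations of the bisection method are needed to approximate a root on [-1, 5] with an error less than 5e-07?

We need (b-a)/2^n ≤ 5e-07
(5 - (-1))/2^n ≤ 5e-07
6/2^n ≤ 5e-07
2^n ≥ 12000000
n ≥ log₂(12000000) = 23.52
n ≥ 24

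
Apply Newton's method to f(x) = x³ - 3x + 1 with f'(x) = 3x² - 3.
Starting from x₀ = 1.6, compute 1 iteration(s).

f(x) = x³ - 3x + 1
f'(x) = 3x² - 3
x₀ = 1.6

Newton-Raphson formula: x_{n+1} = x_n - f(x_n)/f'(x_n)

Iteration 1:
  f(1.600000) = 0.296000
  f'(1.600000) = 4.680000
  x_1 = 1.600000 - 0.296000/4.680000 = 1.536752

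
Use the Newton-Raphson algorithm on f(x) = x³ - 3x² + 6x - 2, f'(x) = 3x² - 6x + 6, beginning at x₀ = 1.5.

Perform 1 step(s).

f(x) = x³ - 3x² + 6x - 2
f'(x) = 3x² - 6x + 6
x₀ = 1.5

Newton-Raphson formula: x_{n+1} = x_n - f(x_n)/f'(x_n)

Iteration 1:
  f(1.500000) = 3.625000
  f'(1.500000) = 3.750000
  x_1 = 1.500000 - 3.625000/3.750000 = 0.533333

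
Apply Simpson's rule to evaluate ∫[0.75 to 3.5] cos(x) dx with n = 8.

f(x) = cos(x)
a = 0.75, b = 3.5, n = 8
h = (b - a)/n = 0.343750

Simpson's rule: (h/3)[f(x₀) + 4f(x₁) + 2f(x₂) + ... + f(xₙ)]

x_0 = 0.7500, f(x_0) = 0.731689, coefficient = 1
x_1 = 1.0938, f(x_1) = 0.459157, coefficient = 4
x_2 = 1.4375, f(x_2) = 0.132902, coefficient = 2
x_3 = 1.7812, f(x_3) = -0.208904, coefficient = 4
x_4 = 2.1250, f(x_4) = -0.526266, coefficient = 2
x_5 = 2.4688, f(x_5) = -0.782053, coefficient = 4
x_6 = 2.8125, f(x_6) = -0.946336, coefficient = 2
x_7 = 3.1562, f(x_7) = -0.999893, coefficient = 4
x_8 = 3.5000, f(x_8) = -0.936457, coefficient = 1

I ≈ (0.343750/3) × -9.010937 = -1.032503
Exact value: -1.032422
Error: 0.000081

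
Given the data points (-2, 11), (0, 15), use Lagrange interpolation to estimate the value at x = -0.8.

Lagrange interpolation formula:
P(x) = Σ yᵢ × Lᵢ(x)
where Lᵢ(x) = Π_{j≠i} (x - xⱼ)/(xᵢ - xⱼ)

L_0(-0.8) = (-0.8 - 0)/(-2 - 0) = 0.400000
L_1(-0.8) = (-0.8 - (-2))/(0 - (-2)) = 0.600000

P(-0.8) = 11×L_0(-0.8) + 15×L_1(-0.8)
P(-0.8) = 13.400000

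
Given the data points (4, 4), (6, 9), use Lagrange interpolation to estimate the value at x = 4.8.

Lagrange interpolation formula:
P(x) = Σ yᵢ × Lᵢ(x)
where Lᵢ(x) = Π_{j≠i} (x - xⱼ)/(xᵢ - xⱼ)

L_0(4.8) = (4.8 - 6)/(4 - 6) = 0.600000
L_1(4.8) = (4.8 - 4)/(6 - 4) = 0.400000

P(4.8) = 4×L_0(4.8) + 9×L_1(4.8)
P(4.8) = 6.000000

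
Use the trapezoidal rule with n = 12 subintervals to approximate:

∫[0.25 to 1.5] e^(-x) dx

f(x) = e^(-x)
a = 0.25, b = 1.5, n = 12
h = (b - a)/n = 0.104167

Trapezoidal rule: (h/2)[f(x₀) + 2f(x₁) + 2f(x₂) + ... + f(xₙ)]

x_0 = 0.2500, f(x_0) = 0.778801, coefficient = 1
x_1 = 0.3542, f(x_1) = 0.701758, coefficient = 2
x_2 = 0.4583, f(x_2) = 0.632337, coefficient = 2
x_3 = 0.5625, f(x_3) = 0.569783, coefficient = 2
x_4 = 0.6667, f(x_4) = 0.513417, coefficient = 2
x_5 = 0.7708, f(x_5) = 0.462627, coefficient = 2
x_6 = 0.8750, f(x_6) = 0.416862, coefficient = 2
x_7 = 0.9792, f(x_7) = 0.375624, coefficient = 2
x_8 = 1.0833, f(x_8) = 0.338465, coefficient = 2
x_9 = 1.1875, f(x_9) = 0.304983, coefficient = 2
x_10 = 1.2917, f(x_10) = 0.274812, coefficient = 2
x_11 = 1.3958, f(x_11) = 0.247627, coefficient = 2
x_12 = 1.5000, f(x_12) = 0.223130, coefficient = 1

I ≈ (0.104167/2) × 10.678521 = 0.556173
Exact value: 0.555671
Error: 0.000502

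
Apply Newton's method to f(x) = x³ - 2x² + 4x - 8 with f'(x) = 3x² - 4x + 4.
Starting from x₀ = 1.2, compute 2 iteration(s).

f(x) = x³ - 2x² + 4x - 8
f'(x) = 3x² - 4x + 4
x₀ = 1.2

Newton-Raphson formula: x_{n+1} = x_n - f(x_n)/f'(x_n)

Iteration 1:
  f(1.200000) = -4.352000
  f'(1.200000) = 3.520000
  x_1 = 1.200000 - (-4.352000)/3.520000 = 2.436364
Iteration 2:
  f(2.436364) = 4.335651
  f'(2.436364) = 12.062149
  x_2 = 2.436364 - 4.335651/12.062149 = 2.076921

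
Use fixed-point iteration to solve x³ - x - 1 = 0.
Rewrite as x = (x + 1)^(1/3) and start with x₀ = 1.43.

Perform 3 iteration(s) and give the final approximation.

Equation: x³ - x - 1 = 0
Fixed-point form: x = (x + 1)^(1/3)
x₀ = 1.43

x_1 = g(1.430000) = 1.344421
x_2 = g(1.344421) = 1.328450
x_3 = g(1.328450) = 1.325426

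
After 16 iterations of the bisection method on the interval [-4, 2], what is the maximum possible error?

Bisection error bound: |error| ≤ (b-a)/2^n
|error| ≤ (2 - (-4))/2^16 = 6/2^16
|error| ≤ 0.0000915527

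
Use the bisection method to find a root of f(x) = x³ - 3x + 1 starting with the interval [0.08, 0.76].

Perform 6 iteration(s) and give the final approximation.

f(x) = x³ - 3x + 1
Initial interval: [0.08, 0.76]

Iteration 1:
  c_1 = (0.080000 + 0.760000)/2 = 0.420000
  f(c_1) = f(0.420000) = -0.185912
  f(a) × f(c) < 0, new interval: [0.080000, 0.420000]
Iteration 2:
  c_2 = (0.080000 + 0.420000)/2 = 0.250000
  f(c_2) = f(0.250000) = 0.265625
  f(a) × f(c) ≥ 0, new interval: [0.250000, 0.420000]
Iteration 3:
  c_3 = (0.250000 + 0.420000)/2 = 0.335000
  f(c_3) = f(0.335000) = 0.032595
  f(a) × f(c) ≥ 0, new interval: [0.335000, 0.420000]
Iteration 4:
  c_4 = (0.335000 + 0.420000)/2 = 0.377500
  f(c_4) = f(0.377500) = -0.078704
  f(a) × f(c) < 0, new interval: [0.335000, 0.377500]
Iteration 5:
  c_5 = (0.335000 + 0.377500)/2 = 0.356250
  f(c_5) = f(0.356250) = -0.023537
  f(a) × f(c) < 0, new interval: [0.335000, 0.356250]
Iteration 6:
  c_6 = (0.335000 + 0.356250)/2 = 0.345625
  f(c_6) = f(0.345625) = 0.004412
  f(a) × f(c) ≥ 0, new interval: [0.345625, 0.356250]

After 6 iteration(s), the approximation is c_6 = 0.345625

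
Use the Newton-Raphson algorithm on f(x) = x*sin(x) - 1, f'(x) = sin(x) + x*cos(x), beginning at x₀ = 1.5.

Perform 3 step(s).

f(x) = x*sin(x) - 1
f'(x) = sin(x) + x*cos(x)
x₀ = 1.5

Newton-Raphson formula: x_{n+1} = x_n - f(x_n)/f'(x_n)

Iteration 1:
  f(1.500000) = 0.496242
  f'(1.500000) = 1.103601
  x_1 = 1.500000 - 0.496242/1.103601 = 1.050342
Iteration 2:
  f(1.050342) = -0.088730
  f'(1.050342) = 1.389902
  x_2 = 1.050342 - (-0.088730)/1.389902 = 1.114181
Iteration 3:
  f(1.114181) = 0.000033
  f'(1.114181) = 1.388807
  x_3 = 1.114181 - 0.000033/1.388807 = 1.114157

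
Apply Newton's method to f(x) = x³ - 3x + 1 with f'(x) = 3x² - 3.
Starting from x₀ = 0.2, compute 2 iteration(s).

f(x) = x³ - 3x + 1
f'(x) = 3x² - 3
x₀ = 0.2

Newton-Raphson formula: x_{n+1} = x_n - f(x_n)/f'(x_n)

Iteration 1:
  f(0.200000) = 0.408000
  f'(0.200000) = -2.880000
  x_1 = 0.200000 - 0.408000/(-2.880000) = 0.341667
Iteration 2:
  f(0.341667) = 0.014885
  f'(0.341667) = -2.649792
  x_2 = 0.341667 - 0.014885/(-2.649792) = 0.347284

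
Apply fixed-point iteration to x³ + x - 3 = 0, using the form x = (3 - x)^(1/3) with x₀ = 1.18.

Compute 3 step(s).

Equation: x³ + x - 3 = 0
Fixed-point form: x = (3 - x)^(1/3)
x₀ = 1.18

x_1 = g(1.180000) = 1.220929
x_2 = g(1.220929) = 1.211707
x_3 = g(1.211707) = 1.213797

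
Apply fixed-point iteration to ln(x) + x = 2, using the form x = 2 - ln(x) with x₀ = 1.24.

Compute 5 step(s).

Equation: ln(x) + x = 2
Fixed-point form: x = 2 - ln(x)
x₀ = 1.24

x_1 = g(1.240000) = 1.784889
x_2 = g(1.784889) = 1.420644
x_3 = g(1.420644) = 1.648890
x_4 = g(1.648890) = 1.499898
x_5 = g(1.499898) = 1.594603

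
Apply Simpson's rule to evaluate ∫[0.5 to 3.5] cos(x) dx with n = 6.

f(x) = cos(x)
a = 0.5, b = 3.5, n = 6
h = (b - a)/n = 0.500000

Simpson's rule: (h/3)[f(x₀) + 4f(x₁) + 2f(x₂) + ... + f(xₙ)]

x_0 = 0.5000, f(x_0) = 0.877583, coefficient = 1
x_1 = 1.0000, f(x_1) = 0.540302, coefficient = 4
x_2 = 1.5000, f(x_2) = 0.070737, coefficient = 2
x_3 = 2.0000, f(x_3) = -0.416147, coefficient = 4
x_4 = 2.5000, f(x_4) = -0.801144, coefficient = 2
x_5 = 3.0000, f(x_5) = -0.989992, coefficient = 4
x_6 = 3.5000, f(x_6) = -0.936457, coefficient = 1

I ≈ (0.500000/3) × -4.983035 = -0.830506
Exact value: -0.830209
Error: 0.000297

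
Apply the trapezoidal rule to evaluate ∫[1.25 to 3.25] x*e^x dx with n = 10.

f(x) = x*e^x
a = 1.25, b = 3.25, n = 10
h = (b - a)/n = 0.200000

Trapezoidal rule: (h/2)[f(x₀) + 2f(x₁) + 2f(x₂) + ... + f(xₙ)]

x_0 = 1.2500, f(x_0) = 4.362929, coefficient = 1
x_1 = 1.4500, f(x_1) = 6.181516, coefficient = 2
x_2 = 1.6500, f(x_2) = 8.591517, coefficient = 2
x_3 = 1.8500, f(x_3) = 11.765666, coefficient = 2
x_4 = 2.0500, f(x_4) = 15.924197, coefficient = 2
x_5 = 2.2500, f(x_5) = 21.347406, coefficient = 2
x_6 = 2.4500, f(x_6) = 28.391449, coefficient = 2
x_7 = 2.6500, f(x_7) = 37.508202, coefficient = 2
x_8 = 2.8500, f(x_8) = 49.270178, coefficient = 2
x_9 = 3.0500, f(x_9) = 64.401800, coefficient = 2
x_10 = 3.2500, f(x_10) = 83.818605, coefficient = 1

I ≈ (0.200000/2) × 574.945398 = 57.494540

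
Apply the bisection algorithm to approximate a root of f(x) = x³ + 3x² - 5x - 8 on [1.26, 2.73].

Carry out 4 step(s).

f(x) = x³ + 3x² - 5x - 8
Initial interval: [1.26, 2.73]

Iteration 1:
  c_1 = (1.260000 + 2.730000)/2 = 1.995000
  f(c_1) = f(1.995000) = 1.905225
  f(a) × f(c) < 0, new interval: [1.260000, 1.995000]
Iteration 2:
  c_2 = (1.260000 + 1.995000)/2 = 1.627500
  f(c_2) = f(1.627500) = -3.880380
  f(a) × f(c) ≥ 0, new interval: [1.627500, 1.995000]
Iteration 3:
  c_3 = (1.627500 + 1.995000)/2 = 1.811250
  f(c_3) = f(1.811250) = -1.272335
  f(a) × f(c) ≥ 0, new interval: [1.811250, 1.995000]
Iteration 4:
  c_4 = (1.811250 + 1.995000)/2 = 1.903125
  f(c_4) = f(1.903125) = 0.242929
  f(a) × f(c) < 0, new interval: [1.811250, 1.903125]

After 4 iteration(s), the approximation is c_4 = 1.903125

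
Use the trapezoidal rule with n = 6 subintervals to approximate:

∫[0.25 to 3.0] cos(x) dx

f(x) = cos(x)
a = 0.25, b = 3.0, n = 6
h = (b - a)/n = 0.458333

Trapezoidal rule: (h/2)[f(x₀) + 2f(x₁) + 2f(x₂) + ... + f(xₙ)]

x_0 = 0.2500, f(x_0) = 0.968912, coefficient = 1
x_1 = 0.7083, f(x_1) = 0.759447, coefficient = 2
x_2 = 1.1667, f(x_2) = 0.393219, coefficient = 2
x_3 = 1.6250, f(x_3) = -0.054177, coefficient = 2
x_4 = 2.0833, f(x_4) = -0.490390, coefficient = 2
x_5 = 2.5417, f(x_5) = -0.825377, coefficient = 2
x_6 = 3.0000, f(x_6) = -0.989992, coefficient = 1

I ≈ (0.458333/2) × -0.455637 = -0.104417
Exact value: -0.106284
Error: 0.001867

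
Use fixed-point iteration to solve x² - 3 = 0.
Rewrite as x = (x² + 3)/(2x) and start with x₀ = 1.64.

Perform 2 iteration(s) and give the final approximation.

Equation: x² - 3 = 0
Fixed-point form: x = (x² + 3)/(2x)
x₀ = 1.64

x_1 = g(1.640000) = 1.734634
x_2 = g(1.734634) = 1.732053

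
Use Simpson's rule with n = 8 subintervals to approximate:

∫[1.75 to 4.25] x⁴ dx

f(x) = x⁴
a = 1.75, b = 4.25, n = 8
h = (b - a)/n = 0.312500

Simpson's rule: (h/3)[f(x₀) + 4f(x₁) + 2f(x₂) + ... + f(xₙ)]

x_0 = 1.7500, f(x_0) = 9.378906, coefficient = 1
x_1 = 2.0625, f(x_1) = 18.095718, coefficient = 4
x_2 = 2.3750, f(x_2) = 31.816650, coefficient = 2
x_3 = 2.6875, f(x_3) = 52.166763, coefficient = 4
x_4 = 3.0000, f(x_4) = 81.000000, coefficient = 2
x_5 = 3.3125, f(x_5) = 120.399185, coefficient = 4
x_6 = 3.6250, f(x_6) = 172.676025, coefficient = 2
x_7 = 3.9375, f(x_7) = 240.371109, coefficient = 4
x_8 = 4.2500, f(x_8) = 326.253906, coefficient = 1

I ≈ (0.312500/3) × 2630.749268 = 274.036382
Exact value: 274.033203
Error: 0.003179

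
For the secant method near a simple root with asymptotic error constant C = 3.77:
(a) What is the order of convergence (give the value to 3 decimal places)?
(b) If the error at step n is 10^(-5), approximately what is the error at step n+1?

(a) Secant method has superlinear convergence with order φ = (1+√5)/2 ≈ 1.618.
    This means |e_{n+1}| ≈ C|e_n|^1.618.

(b) With |e_n| = 10^(-5) and C = 3.77:
    |e_{n+1}| ≈ 3.77 × (10^(-5))^1.618 = 3.77 × 10^(-8.09)

(a) ≈ 1.618 (golden ratio); (b) |e_{n+1}| ≈ 3.063e-08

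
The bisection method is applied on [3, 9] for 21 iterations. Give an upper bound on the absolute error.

Bisection error bound: |error| ≤ (b-a)/2^n
|error| ≤ (9 - 3)/2^21 = 6/2^21
|error| ≤ 0.0000028610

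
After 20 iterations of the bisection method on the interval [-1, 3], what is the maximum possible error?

Bisection error bound: |error| ≤ (b-a)/2^n
|error| ≤ (3 - (-1))/2^20 = 4/2^20
|error| ≤ 0.0000038147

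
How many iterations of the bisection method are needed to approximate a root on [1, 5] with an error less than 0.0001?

We need (b-a)/2^n ≤ 0.0001
(5 - 1)/2^n ≤ 0.0001
4/2^n ≤ 0.0001
2^n ≥ 40000
n ≥ log₂(40000) = 15.29
n ≥ 16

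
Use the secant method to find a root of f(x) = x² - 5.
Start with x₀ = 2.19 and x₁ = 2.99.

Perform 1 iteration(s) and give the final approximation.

f(x) = x² - 5
x₀ = 2.19, x₁ = 2.99

Secant formula: x_{n+1} = x_n - f(x_n)(x_n - x_{n-1})/(f(x_n) - f(x_{n-1}))

Iteration 1:
  f(2.190000) = -0.203900
  f(2.990000) = 3.940100
  x_2 = 2.990000 - 3.940100×(2.990000 - 2.190000)/(3.940100 - (-0.203900))
       = 2.229363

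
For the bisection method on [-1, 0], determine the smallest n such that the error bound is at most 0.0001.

We need (b-a)/2^n ≤ 0.0001
(0 - (-1))/2^n ≤ 0.0001
1/2^n ≤ 0.0001
2^n ≥ 10000
n ≥ log₂(10000) = 13.29
n ≥ 14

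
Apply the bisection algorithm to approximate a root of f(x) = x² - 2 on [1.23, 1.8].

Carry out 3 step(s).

f(x) = x² - 2
Initial interval: [1.23, 1.8]

Iteration 1:
  c_1 = (1.230000 + 1.800000)/2 = 1.515000
  f(c_1) = f(1.515000) = 0.295225
  f(a) × f(c) < 0, new interval: [1.230000, 1.515000]
Iteration 2:
  c_2 = (1.230000 + 1.515000)/2 = 1.372500
  f(c_2) = f(1.372500) = -0.116244
  f(a) × f(c) ≥ 0, new interval: [1.372500, 1.515000]
Iteration 3:
  c_3 = (1.372500 + 1.515000)/2 = 1.443750
  f(c_3) = f(1.443750) = 0.084414
  f(a) × f(c) < 0, new interval: [1.372500, 1.443750]

After 3 iteration(s), the approximation is c_3 = 1.443750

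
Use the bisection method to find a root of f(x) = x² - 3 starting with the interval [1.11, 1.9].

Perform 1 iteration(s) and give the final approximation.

f(x) = x² - 3
Initial interval: [1.11, 1.9]

Iteration 1:
  c_1 = (1.110000 + 1.900000)/2 = 1.505000
  f(c_1) = f(1.505000) = -0.734975
  f(a) × f(c) ≥ 0, new interval: [1.505000, 1.900000]

After 1 iteration(s), the approximation is c_1 = 1.505000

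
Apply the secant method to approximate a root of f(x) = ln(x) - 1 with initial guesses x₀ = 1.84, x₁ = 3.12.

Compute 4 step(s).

f(x) = ln(x) - 1
x₀ = 1.84, x₁ = 3.12

Secant formula: x_{n+1} = x_n - f(x_n)(x_n - x_{n-1})/(f(x_n) - f(x_{n-1}))

Iteration 1:
  f(1.840000) = -0.390234
  f(3.120000) = 0.137833
  x_2 = 3.120000 - 0.137833×(3.120000 - 1.840000)/(0.137833 - (-0.390234))
       = 2.785902
Iteration 2:
  f(3.120000) = 0.137833
  f(2.785902) = 0.024572
  x_3 = 2.785902 - 0.024572×(2.785902 - 3.120000)/(0.024572 - 0.137833)
       = 2.713420
Iteration 3:
  f(2.785902) = 0.024572
  f(2.713420) = -0.001790
  x_4 = 2.713420 - (-0.001790)×(2.713420 - 2.785902)/(-0.001790 - 0.024572)
       = 2.718342
Iteration 4:
  f(2.713420) = -0.001790
  f(2.718342) = 0.000022
  x_5 = 2.718342 - 0.000022×(2.718342 - 2.713420)/(0.000022 - (-0.001790))
       = 2.718282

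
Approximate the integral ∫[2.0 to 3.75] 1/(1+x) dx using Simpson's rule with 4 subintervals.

f(x) = 1/(1+x)
a = 2.0, b = 3.75, n = 4
h = (b - a)/n = 0.437500

Simpson's rule: (h/3)[f(x₀) + 4f(x₁) + 2f(x₂) + ... + f(xₙ)]

x_0 = 2.0000, f(x_0) = 0.333333, coefficient = 1
x_1 = 2.4375, f(x_1) = 0.290909, coefficient = 4
x_2 = 2.8750, f(x_2) = 0.258065, coefficient = 2
x_3 = 3.3125, f(x_3) = 0.231884, coefficient = 4
x_4 = 3.7500, f(x_4) = 0.210526, coefficient = 1

I ≈ (0.437500/3) × 3.151161 = 0.459544
Exact value: 0.459532
Error: 0.000012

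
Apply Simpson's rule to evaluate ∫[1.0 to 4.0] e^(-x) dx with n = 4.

f(x) = e^(-x)
a = 1.0, b = 4.0, n = 4
h = (b - a)/n = 0.750000

Simpson's rule: (h/3)[f(x₀) + 4f(x₁) + 2f(x₂) + ... + f(xₙ)]

x_0 = 1.0000, f(x_0) = 0.367879, coefficient = 1
x_1 = 1.7500, f(x_1) = 0.173774, coefficient = 4
x_2 = 2.5000, f(x_2) = 0.082085, coefficient = 2
x_3 = 3.2500, f(x_3) = 0.038774, coefficient = 4
x_4 = 4.0000, f(x_4) = 0.018316, coefficient = 1

I ≈ (0.750000/3) × 1.400558 = 0.350139
Exact value: 0.349564
Error: 0.000576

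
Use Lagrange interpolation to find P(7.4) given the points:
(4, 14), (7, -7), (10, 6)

Lagrange interpolation formula:
P(x) = Σ yᵢ × Lᵢ(x)
where Lᵢ(x) = Π_{j≠i} (x - xⱼ)/(xᵢ - xⱼ)

L_0(7.4) = (7.4 - 7)/(4 - 7) × (7.4 - 10)/(4 - 10) = -0.057778
L_1(7.4) = (7.4 - 4)/(7 - 4) × (7.4 - 10)/(7 - 10) = 0.982222
L_2(7.4) = (7.4 - 4)/(10 - 4) × (7.4 - 7)/(10 - 7) = 0.075556

P(7.4) = 14×L_0(7.4) + (-7)×L_1(7.4) + 6×L_2(7.4)
P(7.4) = -7.231111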